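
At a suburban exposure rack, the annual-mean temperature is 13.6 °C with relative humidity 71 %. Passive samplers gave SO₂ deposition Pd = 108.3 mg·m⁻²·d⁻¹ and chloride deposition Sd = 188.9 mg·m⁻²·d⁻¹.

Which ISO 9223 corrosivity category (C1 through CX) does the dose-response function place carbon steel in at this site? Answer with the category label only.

C5

carbon steel: f(T) = -0.054·(T−10) [T>10 °C] = -0.1944
  SO₂ term: 1.77·108.3^0.52·exp(0.02·71-0.1944) = 68.91
  Sd branch = 0.102·Sd^0.62·e^(0.033·RH+0.04·T) = 47.17 μm/a
  sum: 68.91 + 47.17 → r_corr = 116.1 μm/a
ISO 9223 Table 2 (carbon steel): 80 < 116 ≤ 200 μm/a ⇒ C5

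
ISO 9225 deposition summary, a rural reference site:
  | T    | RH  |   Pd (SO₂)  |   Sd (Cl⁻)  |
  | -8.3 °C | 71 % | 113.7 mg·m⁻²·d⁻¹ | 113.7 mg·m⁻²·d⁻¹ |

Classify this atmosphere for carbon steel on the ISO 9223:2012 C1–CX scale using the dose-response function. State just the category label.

carbon steel: f(T) = +0.150·(T−10) [T≤10 °C] = -2.7450
  SO₂ term: 1.77·113.7^0.52·exp(0.02·71-2.7450) = 5.515
  Sd branch = 0.102·Sd^0.62·e^(0.033·RH+0.04·T) = 14.34 μm/a
  sum: 5.515 + 14.34 → r_corr = 19.85 μm/a
ISO 9223 Table 2 (carbon steel): 1.3 < 19.9 ≤ 25 μm/a ⇒ C2

C2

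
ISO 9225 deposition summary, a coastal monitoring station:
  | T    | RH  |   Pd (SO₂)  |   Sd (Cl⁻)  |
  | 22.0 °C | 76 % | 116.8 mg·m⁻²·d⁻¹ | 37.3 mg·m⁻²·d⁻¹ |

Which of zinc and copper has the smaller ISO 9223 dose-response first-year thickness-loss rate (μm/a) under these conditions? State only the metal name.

copper

zinc: f(T) = -0.071·(T−10) [T>10 °C] = -0.8520
  SO₂ term: 0.0129·116.8^0.44·exp(0.046·76-0.8520) = 1.474
  Cl⁻ term: 0.0175·37.3^0.57·exp(0.008·76+0.085·22.0) = 1.641
  sum: 1.474 + 1.641 → r_corr = 3.115 μm/a
copper: T>10 °C ⇒ hinge -0.080·(22.0−10) = -0.9600
  Pd branch = 0.0053·Pd^0.26·e^(0.059·RH+f) = 0.6198 μm/a
  Sd branch = 0.01025·Sd^0.27·e^(0.036·RH+0.049·T) = 1.234 μm/a
  r_corr = 0.6198 + 1.234 = 1.854 μm/a
Ordering by μm/a: zinc (3.12) > copper (1.85)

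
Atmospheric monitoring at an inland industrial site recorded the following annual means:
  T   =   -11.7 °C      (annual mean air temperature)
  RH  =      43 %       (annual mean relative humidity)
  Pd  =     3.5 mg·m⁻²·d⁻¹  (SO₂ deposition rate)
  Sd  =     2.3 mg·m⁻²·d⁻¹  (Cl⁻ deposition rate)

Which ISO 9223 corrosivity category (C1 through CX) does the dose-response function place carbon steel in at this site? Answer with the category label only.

carbon steel: T≤10 °C ⇒ hinge +0.150·(-11.7−10) = -3.2550
  Pd branch = 1.77·Pd^0.52·e^(0.02·RH+f) = 0.3096 μm/a
  Cl⁻ term: 0.102·2.3^0.62·exp(0.033·43+0.04·-11.7) = 0.4425
  r_corr = 0.3096 + 0.4425 = 0.752 μm/a
Category bounds: 0…1.3 μm/a bracket r_corr ⇒ C1

C1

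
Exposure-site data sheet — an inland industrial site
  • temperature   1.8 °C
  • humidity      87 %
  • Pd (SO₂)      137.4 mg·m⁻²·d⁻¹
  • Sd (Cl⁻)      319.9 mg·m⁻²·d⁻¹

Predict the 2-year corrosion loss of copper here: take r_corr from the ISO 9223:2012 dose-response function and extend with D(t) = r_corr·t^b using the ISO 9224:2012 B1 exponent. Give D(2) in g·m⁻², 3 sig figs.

copper: f(T) = +0.126·(T−10) [T≤10 °C] = -1.0332
  SO₂ term: 0.0053·137.4^0.26·exp(0.059·87-1.0332) = 1.15
  Cl⁻ term: 0.01025·319.9^0.27·exp(0.036·87+0.049·1.8) = 1.218
  sum: 1.15 + 1.218 → r_corr = 2.368 μm/a
Power-law: D(2) = r_corr · 2^0.667
  D(2) = 2.368 × 2^0.667 = 2.368 × 1.588 = 3.759 μm
  Mass loss = 3.759 μm × 8.96 g/cm³ = 33.69 g·m⁻²

D(2) = 33.7 g·m⁻²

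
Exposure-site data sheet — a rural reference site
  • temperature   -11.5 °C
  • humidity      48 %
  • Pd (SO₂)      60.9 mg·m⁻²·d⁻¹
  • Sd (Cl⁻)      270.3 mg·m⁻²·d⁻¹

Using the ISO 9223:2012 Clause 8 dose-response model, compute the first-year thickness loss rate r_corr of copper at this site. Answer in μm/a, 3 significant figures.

copper: T≤10 °C ⇒ hinge +0.126·(-11.5−10) = -2.7090
  sulphur-dioxide contribution → 0.01745 μm/a
  chloride contribution → 0.149 μm/a
  ⇒ r_corr(copper) = 0.1664 μm/a

r_corr = 0.166 μm/a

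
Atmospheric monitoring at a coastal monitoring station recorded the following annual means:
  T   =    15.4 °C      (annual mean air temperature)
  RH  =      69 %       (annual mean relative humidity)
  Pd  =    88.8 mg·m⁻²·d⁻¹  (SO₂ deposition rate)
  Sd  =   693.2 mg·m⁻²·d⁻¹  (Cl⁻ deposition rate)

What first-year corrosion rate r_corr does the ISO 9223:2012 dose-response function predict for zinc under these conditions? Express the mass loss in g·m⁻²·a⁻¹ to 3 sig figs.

zinc: temperature factor f = -0.071·(5.4) = -0.3834
  Pd branch = 0.0129·Pd^0.44·e^(0.046·RH+f) = 1.513 μm/a
  Sd branch = 0.0175·Sd^0.57·e^(0.008·RH+0.085·T) = 4.683 μm/a
  r_corr = 1.513 + 4.683 = 6.196 μm/a
Convert to mass loss: 6.196 μm/a × 7.14 g/cm³ = 44.24 g·m⁻²·a⁻¹

r_corr = 44.2 g·m⁻²·a⁻¹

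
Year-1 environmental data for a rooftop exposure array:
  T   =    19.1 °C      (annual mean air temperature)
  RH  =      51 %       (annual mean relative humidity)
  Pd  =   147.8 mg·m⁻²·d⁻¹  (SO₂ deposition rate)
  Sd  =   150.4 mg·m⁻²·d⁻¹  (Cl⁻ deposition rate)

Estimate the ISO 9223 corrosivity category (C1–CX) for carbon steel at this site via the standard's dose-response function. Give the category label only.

carbon steel: f(T) = -0.054·(T−10) [T>10 °C] = -0.4914
  SO₂ term: 1.77·147.8^0.52·exp(0.02·51-0.4914) = 40.34
  Cl⁻ term: 0.102·150.4^0.62·exp(0.033·51+0.04·19.1) = 26.38
  r_corr = 40.34 + 26.38 = 66.72 μm/a
Category bounds: 50…80 μm/a bracket r_corr ⇒ C4

C4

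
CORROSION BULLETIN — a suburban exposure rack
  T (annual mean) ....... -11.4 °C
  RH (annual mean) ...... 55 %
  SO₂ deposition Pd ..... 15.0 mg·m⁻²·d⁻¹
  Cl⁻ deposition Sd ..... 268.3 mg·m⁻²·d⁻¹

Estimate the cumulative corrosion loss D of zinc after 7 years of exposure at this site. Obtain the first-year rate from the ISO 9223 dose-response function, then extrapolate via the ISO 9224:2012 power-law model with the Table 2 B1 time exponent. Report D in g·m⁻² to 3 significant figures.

D(7) = 16.9 g·m⁻²

zinc: T≤10 °C ⇒ hinge +0.038·(-11.4−10) = -0.8132
  sulphur-dioxide contribution → 0.2364 μm/a
  chloride contribution → 0.2498 μm/a
  ⇒ r_corr(zinc) = 0.4862 μm/a
Power-law: D(7) = r_corr · 7^0.813
  D(7) = 0.4862 × 7^0.813 = 0.4862 × 4.865 = 2.365 μm
  Mass loss = 2.365 μm × 7.14 g/cm³ = 16.89 g·m⁻²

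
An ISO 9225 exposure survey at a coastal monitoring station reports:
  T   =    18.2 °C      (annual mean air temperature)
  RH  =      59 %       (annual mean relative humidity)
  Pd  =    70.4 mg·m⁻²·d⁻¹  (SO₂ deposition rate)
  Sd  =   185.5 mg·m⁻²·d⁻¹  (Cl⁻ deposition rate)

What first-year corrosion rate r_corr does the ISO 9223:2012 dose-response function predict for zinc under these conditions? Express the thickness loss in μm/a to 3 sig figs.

r_corr = 3.29 μm/a

zinc: T>10 °C ⇒ hinge -0.071·(18.2−10) = -0.5822
  Pd branch = 0.0129·Pd^0.44·e^(0.046·RH+f) = 0.7069 μm/a
  Sd branch = 0.0175·Sd^0.57·e^(0.008·RH+0.085·T) = 2.587 μm/a
  r_corr = 0.7069 + 2.587 = 3.294 μm/a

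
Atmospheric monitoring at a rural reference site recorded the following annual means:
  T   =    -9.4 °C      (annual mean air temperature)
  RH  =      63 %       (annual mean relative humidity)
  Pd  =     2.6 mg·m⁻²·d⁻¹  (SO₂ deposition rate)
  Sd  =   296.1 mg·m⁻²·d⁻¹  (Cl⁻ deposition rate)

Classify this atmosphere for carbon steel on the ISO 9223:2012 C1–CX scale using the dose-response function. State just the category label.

C2

carbon steel: f(T) = +0.150·(T−10) [T≤10 °C] = -2.9100
  SO₂ term: 1.77·2.6^0.52·exp(0.02·63-2.9100) = 0.5587
  Cl⁻ term: 0.102·296.1^0.62·exp(0.033·63+0.04·-9.4) = 19.08
  r_corr = 0.5587 + 19.08 = 19.64 μm/a
19.6 μm/a falls in (1.3, 25] for carbon steel → category C2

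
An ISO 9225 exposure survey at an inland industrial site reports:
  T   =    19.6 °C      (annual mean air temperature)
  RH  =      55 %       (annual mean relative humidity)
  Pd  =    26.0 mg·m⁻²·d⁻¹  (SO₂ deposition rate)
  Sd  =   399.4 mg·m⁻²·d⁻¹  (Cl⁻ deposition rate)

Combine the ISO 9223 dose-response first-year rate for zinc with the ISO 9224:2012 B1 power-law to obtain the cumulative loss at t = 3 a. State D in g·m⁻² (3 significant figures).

D(3) = 82.2 g·m⁻²

zinc: f(T) = -0.071·(T−10) [T>10 °C] = -0.6816
  sulphur-dioxide contribution → 0.3435 μm/a
  chloride contribution → 4.37 μm/a
  ⇒ r_corr(zinc) = 4.713 μm/a
Power-law: D(3) = r_corr · 3^0.813
  D(3) = 4.713 × 3^0.813 = 4.713 × 2.443 = 11.51 μm
  Mass loss = 11.51 μm × 7.14 g/cm³ = 82.21 g·m⁻²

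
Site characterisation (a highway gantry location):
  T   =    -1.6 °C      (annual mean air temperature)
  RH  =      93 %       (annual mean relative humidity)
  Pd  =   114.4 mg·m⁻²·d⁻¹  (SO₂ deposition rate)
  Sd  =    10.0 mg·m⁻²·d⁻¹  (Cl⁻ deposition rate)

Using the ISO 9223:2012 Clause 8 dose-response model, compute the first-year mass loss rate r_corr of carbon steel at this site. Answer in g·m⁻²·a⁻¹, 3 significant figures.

carbon steel: T≤10 °C ⇒ hinge +0.150·(-1.6−10) = -1.7400
  Pd branch = 1.77·Pd^0.52·e^(0.02·RH+f) = 23.47 μm/a
  Cl⁻ term: 0.102·10.0^0.62·exp(0.033·93+0.04·-1.6) = 8.583
  sum: 23.47 + 8.583 → r_corr = 32.05 μm/a
Convert to mass loss: 32.05 μm/a × 7.85 g/cm³ = 251.6 g·m⁻²·a⁻¹

r_corr = 252 g·m⁻²·a⁻¹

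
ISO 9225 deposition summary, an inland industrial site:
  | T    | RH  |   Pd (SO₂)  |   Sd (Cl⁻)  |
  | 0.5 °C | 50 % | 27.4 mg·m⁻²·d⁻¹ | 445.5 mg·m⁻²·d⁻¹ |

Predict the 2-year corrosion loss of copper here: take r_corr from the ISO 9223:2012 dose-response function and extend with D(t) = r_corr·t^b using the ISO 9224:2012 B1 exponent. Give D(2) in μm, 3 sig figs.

copper: temperature factor f = +0.126·(-9.5) = -1.1970
  Pd branch = 0.0053·Pd^0.26·e^(0.059·RH+f) = 0.07235 μm/a
  Cl⁻ term: 0.01025·445.5^0.27·exp(0.036·50+0.049·0.5) = 0.3298
  sum: 0.07235 + 0.3298 → r_corr = 0.4022 μm/a
Power-law: D(2) = r_corr · 2^0.667
  D(2) = 0.4022 × 2^0.667 = 0.4022 × 1.588 = 0.6386 μm

D(2) = 0.639 μm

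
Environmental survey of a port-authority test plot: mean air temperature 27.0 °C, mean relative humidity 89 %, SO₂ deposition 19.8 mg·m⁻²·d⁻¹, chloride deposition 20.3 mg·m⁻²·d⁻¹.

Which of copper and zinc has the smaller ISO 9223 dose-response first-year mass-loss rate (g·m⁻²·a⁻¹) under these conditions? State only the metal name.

zinc

copper: f(T) = -0.080·(T−10) [T>10 °C] = -1.3600
  SO₂ term: 0.0053·19.8^0.26·exp(0.059·89-1.3600) = 0.564
  Sd branch = 0.01025·Sd^0.27·e^(0.036·RH+0.049·T) = 2.137 μm/a
  sum: 0.564 + 2.137 → r_corr = 2.701 μm/a
  mass loss = 2.701 μm/a × 8.96 g/cm³ = 24.2 g·m⁻²·a⁻¹
zinc: temperature factor f = -0.071·(17.0) = -1.2070
  SO₂ term: 0.0129·19.8^0.44·exp(0.046·89-1.2070) = 0.8609
  Sd branch = 0.0175·Sd^0.57·e^(0.008·RH+0.085·T) = 1.969 μm/a
  r_corr = 0.8609 + 1.969 = 2.83 μm/a
  mass loss = 2.83 μm/a × 7.14 g/cm³ = 20.2 g·m⁻²·a⁻¹
Ordering by g·m⁻²·a⁻¹: copper (24.2) > zinc (20.2)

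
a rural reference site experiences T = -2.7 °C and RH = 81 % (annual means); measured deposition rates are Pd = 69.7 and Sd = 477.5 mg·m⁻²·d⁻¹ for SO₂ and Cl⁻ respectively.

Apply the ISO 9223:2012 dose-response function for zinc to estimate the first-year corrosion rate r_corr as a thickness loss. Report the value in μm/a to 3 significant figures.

zinc: T≤10 °C ⇒ hinge +0.038·(-2.7−10) = -0.4826
  sulphur-dioxide contribution → 2.139 μm/a
  chloride contribution → 0.895 μm/a
  total first-year rate 3.034 μm/a

r_corr = 3.03 μm/a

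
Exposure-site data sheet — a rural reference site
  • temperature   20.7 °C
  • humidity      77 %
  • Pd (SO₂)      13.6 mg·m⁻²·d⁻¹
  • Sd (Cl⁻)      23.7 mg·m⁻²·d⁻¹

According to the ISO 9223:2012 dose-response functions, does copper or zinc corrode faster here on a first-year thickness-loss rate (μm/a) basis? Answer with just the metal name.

zinc

copper: temperature factor f = -0.080·(10.7) = -0.8560
  Pd branch = 0.0053·Pd^0.26·e^(0.059·RH+f) = 0.4171 μm/a
  Cl⁻ term: 0.01025·23.7^0.27·exp(0.036·77+0.049·20.7) = 1.062
  r_corr = 0.4171 + 1.062 = 1.479 μm/a
zinc: T>10 °C ⇒ hinge -0.071·(20.7−10) = -0.7597
  SO₂ term: 0.0129·13.6^0.44·exp(0.046·77-0.7597) = 0.6572
  Cl⁻ term: 0.0175·23.7^0.57·exp(0.008·77+0.085·20.7) = 1.144
  sum: 0.6572 + 1.144 → r_corr = 1.801 μm/a
Ordering by μm/a: zinc (1.8) > copper (1.48)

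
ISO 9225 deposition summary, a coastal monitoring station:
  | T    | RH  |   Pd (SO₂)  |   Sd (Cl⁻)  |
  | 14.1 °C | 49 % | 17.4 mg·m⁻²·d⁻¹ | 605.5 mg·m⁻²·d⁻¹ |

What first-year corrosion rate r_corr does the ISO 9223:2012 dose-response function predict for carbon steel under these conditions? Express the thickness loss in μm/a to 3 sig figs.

carbon steel: T>10 °C ⇒ hinge -0.054·(14.1−10) = -0.2214
  sulphur-dioxide contribution → 16.69 μm/a
  chloride contribution → 47.94 μm/a
  total first-year rate 64.63 μm/a

r_corr = 64.6 μm/a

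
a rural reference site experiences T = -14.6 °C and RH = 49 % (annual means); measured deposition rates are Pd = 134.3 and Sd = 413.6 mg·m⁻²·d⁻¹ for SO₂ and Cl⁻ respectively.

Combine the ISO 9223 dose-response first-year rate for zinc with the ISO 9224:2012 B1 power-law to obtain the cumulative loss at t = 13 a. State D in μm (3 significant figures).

zinc: temperature factor f = +0.038·(-24.6) = -0.9348
  Pd branch = 0.0129·Pd^0.44·e^(0.046·RH+f) = 0.4167 μm/a
  Sd branch = 0.0175·Sd^0.57·e^(0.008·RH+0.085·T) = 0.2322 μm/a
  r_corr = 0.4167 + 0.2322 = 0.6489 μm/a
ISO 9224: D(t) = r_corr · t^b with b = 0.813 (zinc, B1)
  D(13) = 0.6489 × 13^0.813 = 0.6489 × 8.047 = 5.222 μm

D(13) = 5.22 μm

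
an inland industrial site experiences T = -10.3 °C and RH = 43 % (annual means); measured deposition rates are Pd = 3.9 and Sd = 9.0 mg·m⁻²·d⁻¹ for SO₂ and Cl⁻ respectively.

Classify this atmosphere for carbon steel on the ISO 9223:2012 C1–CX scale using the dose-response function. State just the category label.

carbon steel: T≤10 °C ⇒ hinge +0.150·(-10.3−10) = -3.0450
  SO₂ term: 1.77·3.9^0.52·exp(0.02·43-3.0450) = 0.404
  Cl⁻ term: 0.102·9.0^0.62·exp(0.033·43+0.04·-10.3) = 1.09
  r_corr = 0.404 + 1.09 = 1.494 μm/a
ISO 9223 Table 2 (carbon steel): 1.3 < 1.49 ≤ 25 μm/a ⇒ C2

C2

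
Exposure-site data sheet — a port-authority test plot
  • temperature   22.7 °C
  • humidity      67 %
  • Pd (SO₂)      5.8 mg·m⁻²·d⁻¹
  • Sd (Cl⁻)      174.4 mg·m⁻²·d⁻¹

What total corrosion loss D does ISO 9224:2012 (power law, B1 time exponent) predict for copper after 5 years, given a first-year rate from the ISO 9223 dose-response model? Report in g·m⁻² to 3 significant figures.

copper: f(T) = -0.080·(T−10) [T>10 °C] = -1.0160
  sulphur-dioxide contribution → 0.1579 μm/a
  chloride contribution → 1.401 μm/a
  ⇒ r_corr(copper) = 1.559 μm/a
Long-term exponent b (ISO 9224 Table 2, B1) = 0.667
  D(5) = 1.559 × 5^0.667 = 1.559 × 2.926 = 4.561 μm
  Mass loss = 4.561 μm × 8.96 g/cm³ = 40.87 g·m⁻²

D(5) = 40.9 g·m⁻²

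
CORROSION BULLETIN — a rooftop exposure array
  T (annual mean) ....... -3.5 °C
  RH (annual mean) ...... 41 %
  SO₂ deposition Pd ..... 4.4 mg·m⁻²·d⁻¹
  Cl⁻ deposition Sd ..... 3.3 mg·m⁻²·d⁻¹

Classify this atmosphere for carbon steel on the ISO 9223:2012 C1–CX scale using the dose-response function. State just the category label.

C2

carbon steel: temperature factor f = +0.150·(-13.5) = -2.0250
  SO₂ term: 1.77·4.4^0.52·exp(0.02·41-2.0250) = 1.146
  Sd branch = 0.102·Sd^0.62·e^(0.033·RH+0.04·T) = 0.7192 μm/a
  r_corr = 1.146 + 0.7192 = 1.865 μm/a
1.87 μm/a falls in (1.3, 25] for carbon steel → category C2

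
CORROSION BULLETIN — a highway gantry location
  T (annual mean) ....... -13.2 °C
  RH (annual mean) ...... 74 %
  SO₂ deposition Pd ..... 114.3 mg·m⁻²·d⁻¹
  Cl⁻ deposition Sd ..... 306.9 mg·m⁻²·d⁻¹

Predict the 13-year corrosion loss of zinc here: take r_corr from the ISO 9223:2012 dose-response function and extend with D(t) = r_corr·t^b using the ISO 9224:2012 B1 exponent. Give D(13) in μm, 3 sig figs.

zinc: T≤10 °C ⇒ hinge +0.038·(-13.2−10) = -0.8816
  Pd branch = 0.0129·Pd^0.44·e^(0.046·RH+f) = 1.293 μm/a
  Cl⁻ term: 0.0175·306.9^0.57·exp(0.008·74+0.085·-13.2) = 0.2694
  sum: 1.293 + 0.2694 → r_corr = 1.562 μm/a
Long-term exponent b (ISO 9224 Table 2, B1) = 0.813
  D(13) = 1.562 × 13^0.813 = 1.562 × 8.047 = 12.57 μm

D(13) = 12.6 μm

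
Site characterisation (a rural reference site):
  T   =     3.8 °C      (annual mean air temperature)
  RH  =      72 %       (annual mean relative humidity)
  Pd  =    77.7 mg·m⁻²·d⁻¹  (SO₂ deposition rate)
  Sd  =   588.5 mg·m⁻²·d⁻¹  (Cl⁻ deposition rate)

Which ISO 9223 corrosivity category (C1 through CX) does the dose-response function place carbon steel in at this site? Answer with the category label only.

C5

carbon steel: f(T) = +0.150·(T−10) [T≤10 °C] = -0.9300
  SO₂ term: 1.77·77.7^0.52·exp(0.02·72-0.9300) = 28.35
  Cl⁻ term: 0.102·588.5^0.62·exp(0.033·72+0.04·3.8) = 66.64
  r_corr = 28.35 + 66.64 = 94.99 μm/a
ISO 9223 Table 2 (carbon steel): 80 < 95 ≤ 200 μm/a ⇒ C5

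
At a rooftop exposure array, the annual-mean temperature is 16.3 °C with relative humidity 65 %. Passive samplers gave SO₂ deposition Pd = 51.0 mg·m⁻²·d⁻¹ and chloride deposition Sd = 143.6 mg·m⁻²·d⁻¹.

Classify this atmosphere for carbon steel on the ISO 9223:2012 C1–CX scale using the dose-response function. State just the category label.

C4

carbon steel: temperature factor f = -0.054·(6.3) = -0.3402
  SO₂ term: 1.77·51.0^0.52·exp(0.02·65-0.3402) = 35.71
  Cl⁻ term: 0.102·143.6^0.62·exp(0.033·65+0.04·16.3) = 36.37
  r_corr = 35.71 + 36.37 = 72.08 μm/a
72.1 μm/a falls in (50, 80] for carbon steel → category C4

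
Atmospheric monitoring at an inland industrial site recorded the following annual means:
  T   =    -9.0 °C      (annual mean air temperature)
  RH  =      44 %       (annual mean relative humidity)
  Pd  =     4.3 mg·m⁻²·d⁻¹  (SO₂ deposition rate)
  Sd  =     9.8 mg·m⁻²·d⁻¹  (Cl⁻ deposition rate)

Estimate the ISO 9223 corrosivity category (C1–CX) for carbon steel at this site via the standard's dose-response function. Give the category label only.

carbon steel: temperature factor f = +0.150·(-19.0) = -2.8500
  SO₂ term: 1.77·4.3^0.52·exp(0.02·44-2.8500) = 0.527
  Sd branch = 0.102·Sd^0.62·e^(0.033·RH+0.04·T) = 1.251 μm/a
  sum: 0.527 + 1.251 → r_corr = 1.778 μm/a
Category bounds: 1.3…25 μm/a bracket r_corr ⇒ C2

C2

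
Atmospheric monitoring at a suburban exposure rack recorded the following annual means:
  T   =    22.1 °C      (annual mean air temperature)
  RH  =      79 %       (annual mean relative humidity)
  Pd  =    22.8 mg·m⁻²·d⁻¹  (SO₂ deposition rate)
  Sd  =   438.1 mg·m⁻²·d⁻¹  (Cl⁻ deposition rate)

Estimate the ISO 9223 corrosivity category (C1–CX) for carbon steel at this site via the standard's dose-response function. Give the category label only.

C5

carbon steel: T>10 °C ⇒ hinge -0.054·(22.1−10) = -0.6534
  SO₂ term: 1.77·22.8^0.52·exp(0.02·79-0.6534) = 22.73
  Cl⁻ term: 0.102·438.1^0.62·exp(0.033·79+0.04·22.1) = 145.4
  sum: 22.73 + 145.4 → r_corr = 168.1 μm/a
168 μm/a falls in (80, 200] for carbon steel → category C5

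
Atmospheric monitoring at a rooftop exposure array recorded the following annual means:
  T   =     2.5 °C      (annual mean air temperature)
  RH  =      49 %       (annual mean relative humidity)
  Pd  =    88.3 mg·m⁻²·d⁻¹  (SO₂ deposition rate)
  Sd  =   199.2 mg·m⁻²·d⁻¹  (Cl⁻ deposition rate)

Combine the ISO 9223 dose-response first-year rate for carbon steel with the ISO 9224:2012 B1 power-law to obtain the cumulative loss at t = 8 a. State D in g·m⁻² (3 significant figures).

carbon steel: T≤10 °C ⇒ hinge +0.150·(2.5−10) = -1.1250
  sulphur-dioxide contribution → 15.74 μm/a
  chloride contribution → 15.13 μm/a
  total first-year rate 30.87 μm/a
Long-term exponent b (ISO 9224 Table 2, B1) = 0.523
  D(8) = 30.87 × 8^0.523 = 30.87 × 2.967 = 91.58 μm
  Mass loss = 91.58 μm × 7.85 g/cm³ = 718.9 g·m⁻²

D(8) = 719 g·m⁻²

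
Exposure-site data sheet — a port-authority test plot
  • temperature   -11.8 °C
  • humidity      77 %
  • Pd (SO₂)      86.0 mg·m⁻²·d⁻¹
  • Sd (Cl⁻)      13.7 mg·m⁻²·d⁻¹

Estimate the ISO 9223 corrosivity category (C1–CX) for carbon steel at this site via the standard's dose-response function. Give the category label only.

C2

carbon steel: T≤10 °C ⇒ hinge +0.150·(-11.8−10) = -3.2700
  SO₂ term: 1.77·86.0^0.52·exp(0.02·77-3.2700) = 3.181
  Cl⁻ term: 0.102·13.7^0.62·exp(0.033·77+0.04·-11.8) = 4.092
  sum: 3.181 + 4.092 → r_corr = 7.273 μm/a
ISO 9223 Table 2 (carbon steel): 1.3 < 7.27 ≤ 25 μm/a ⇒ C2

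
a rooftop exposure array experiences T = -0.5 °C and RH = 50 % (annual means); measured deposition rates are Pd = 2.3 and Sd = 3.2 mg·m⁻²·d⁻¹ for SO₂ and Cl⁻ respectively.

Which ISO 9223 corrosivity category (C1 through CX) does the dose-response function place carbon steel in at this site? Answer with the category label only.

C2

carbon steel: T≤10 °C ⇒ hinge +0.150·(-0.5−10) = -1.5750
  Pd branch = 1.77·Pd^0.52·e^(0.02·RH+f) = 1.536 μm/a
  Sd branch = 0.102·Sd^0.62·e^(0.033·RH+0.04·T) = 1.071 μm/a
  r_corr = 1.536 + 1.071 = 2.607 μm/a
2.61 μm/a falls in (1.3, 25] for carbon steel → category C2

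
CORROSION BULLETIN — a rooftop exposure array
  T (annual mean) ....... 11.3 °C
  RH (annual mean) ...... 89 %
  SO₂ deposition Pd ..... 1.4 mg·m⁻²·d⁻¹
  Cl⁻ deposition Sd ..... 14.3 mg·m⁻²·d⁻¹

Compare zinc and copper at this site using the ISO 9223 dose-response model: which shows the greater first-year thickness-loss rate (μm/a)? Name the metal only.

copper

zinc: T>10 °C ⇒ hinge -0.071·(11.3−10) = -0.0923
  SO₂ term: 0.0129·1.4^0.44·exp(0.046·89-0.0923) = 0.8181
  Sd branch = 0.0175·Sd^0.57·e^(0.008·RH+0.085·T) = 0.4246 μm/a
  r_corr = 0.8181 + 0.4246 = 1.243 μm/a
copper: T>10 °C ⇒ hinge -0.080·(11.3−10) = -0.1040
  SO₂ term: 0.0053·1.4^0.26·exp(0.059·89-0.1040) = 0.9944
  Cl⁻ term: 0.01025·14.3^0.27·exp(0.036·89+0.049·11.3) = 0.9008
  r_corr = 0.9944 + 0.9008 = 1.895 μm/a
Ordering by μm/a: copper (1.9) > zinc (1.24)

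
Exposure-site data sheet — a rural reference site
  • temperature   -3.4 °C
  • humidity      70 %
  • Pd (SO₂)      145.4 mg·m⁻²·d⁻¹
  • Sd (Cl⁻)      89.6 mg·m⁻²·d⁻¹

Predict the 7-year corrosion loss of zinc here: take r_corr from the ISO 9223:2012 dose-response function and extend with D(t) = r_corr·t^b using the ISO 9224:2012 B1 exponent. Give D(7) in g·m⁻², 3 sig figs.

zinc: T≤10 °C ⇒ hinge +0.038·(-3.4−10) = -0.5092
  SO₂ term: 0.0129·145.4^0.44·exp(0.046·70-0.5092) = 1.735
  Sd branch = 0.0175·Sd^0.57·e^(0.008·RH+0.085·T) = 0.2975 μm/a
  r_corr = 1.735 + 0.2975 = 2.033 μm/a
ISO 9224: D(t) = r_corr · t^b with b = 0.813 (zinc, B1)
  D(7) = 2.033 × 7^0.813 = 2.033 × 4.865 = 9.89 μm
  Mass loss = 9.89 μm × 7.14 g/cm³ = 70.61 g·m⁻²

D(7) = 70.6 g·m⁻²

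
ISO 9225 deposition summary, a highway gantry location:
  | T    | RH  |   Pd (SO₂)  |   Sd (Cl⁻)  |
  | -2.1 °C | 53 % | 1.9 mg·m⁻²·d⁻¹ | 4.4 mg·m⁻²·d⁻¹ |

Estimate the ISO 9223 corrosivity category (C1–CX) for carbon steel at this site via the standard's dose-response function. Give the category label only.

C2

carbon steel: T≤10 °C ⇒ hinge +0.150·(-2.1−10) = -1.8150
  Pd branch = 1.77·Pd^0.52·e^(0.02·RH+f) = 1.162 μm/a
  Sd branch = 0.102·Sd^0.62·e^(0.033·RH+0.04·T) = 1.351 μm/a
  r_corr = 1.162 + 1.351 = 2.512 μm/a
2.51 μm/a falls in (1.3, 25] for carbon steel → category C2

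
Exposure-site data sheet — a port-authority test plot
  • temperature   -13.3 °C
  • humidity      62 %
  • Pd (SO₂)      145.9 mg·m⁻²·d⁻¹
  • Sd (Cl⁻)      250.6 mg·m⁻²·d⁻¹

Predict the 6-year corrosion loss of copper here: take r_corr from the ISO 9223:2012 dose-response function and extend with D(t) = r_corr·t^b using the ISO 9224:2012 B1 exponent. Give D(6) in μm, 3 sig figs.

D(6) = 0.862 μm

copper: T≤10 °C ⇒ hinge +0.126·(-13.3−10) = -2.9358
  SO₂ term: 0.0053·145.9^0.26·exp(0.059·62-2.9358) = 0.03986
  Cl⁻ term: 0.01025·250.6^0.27·exp(0.036·62+0.049·-13.3) = 0.2212
  sum: 0.03986 + 0.2212 → r_corr = 0.2611 μm/a
ISO 9224: D(t) = r_corr · t^b with b = 0.667 (copper, B1)
  D(6) = 0.2611 × 6^0.667 = 0.2611 × 3.304 = 0.8625 μm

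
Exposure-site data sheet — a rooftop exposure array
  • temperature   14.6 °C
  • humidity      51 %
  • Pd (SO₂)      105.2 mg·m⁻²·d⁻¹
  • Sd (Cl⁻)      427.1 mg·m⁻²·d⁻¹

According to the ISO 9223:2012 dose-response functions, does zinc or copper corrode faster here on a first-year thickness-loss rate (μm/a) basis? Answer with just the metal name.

zinc: f(T) = -0.071·(T−10) [T>10 °C] = -0.3266
  Pd branch = 0.0129·Pd^0.44·e^(0.046·RH+f) = 0.7539 μm/a
  Cl⁻ term: 0.0175·427.1^0.57·exp(0.008·51+0.085·14.6) = 2.875
  r_corr = 0.7539 + 2.875 = 3.629 μm/a
copper: temperature factor f = -0.080·(4.6) = -0.3680
  SO₂ term: 0.0053·105.2^0.26·exp(0.059·51-0.3680) = 0.2494
  Cl⁻ term: 0.01025·427.1^0.27·exp(0.036·51+0.049·14.6) = 0.6746
  sum: 0.2494 + 0.6746 → r_corr = 0.924 μm/a
Ordering by μm/a: zinc (3.63) > copper (0.924)

zinc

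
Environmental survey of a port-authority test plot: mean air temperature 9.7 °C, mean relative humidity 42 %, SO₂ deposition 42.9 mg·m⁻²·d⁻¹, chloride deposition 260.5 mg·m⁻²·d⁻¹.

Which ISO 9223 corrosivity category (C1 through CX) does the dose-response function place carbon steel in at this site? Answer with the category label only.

C3

carbon steel: f(T) = +0.150·(T−10) [T≤10 °C] = -0.0450
  Pd branch = 1.77·Pd^0.52·e^(0.02·RH+f) = 27.68 μm/a
  Cl⁻ term: 0.102·260.5^0.62·exp(0.033·42+0.04·9.7) = 18.92
  r_corr = 27.68 + 18.92 = 46.59 μm/a
46.6 μm/a falls in (25, 50] for carbon steel → category C3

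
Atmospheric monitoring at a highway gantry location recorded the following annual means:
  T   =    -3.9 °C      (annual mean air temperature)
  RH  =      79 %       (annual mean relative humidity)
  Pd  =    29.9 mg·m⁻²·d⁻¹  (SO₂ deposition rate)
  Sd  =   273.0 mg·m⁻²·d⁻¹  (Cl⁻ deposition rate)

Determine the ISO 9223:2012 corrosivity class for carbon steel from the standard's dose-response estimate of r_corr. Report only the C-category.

C3

carbon steel: temperature factor f = +0.150·(-13.9) = -2.0850
  Pd branch = 1.77·Pd^0.52·e^(0.02·RH+f) = 6.252 μm/a
  Sd branch = 0.102·Sd^0.62·e^(0.033·RH+0.04·T) = 38.32 μm/a
  r_corr = 6.252 + 38.32 = 44.58 μm/a
ISO 9223 Table 2 (carbon steel): 25 < 44.6 ≤ 50 μm/a ⇒ C3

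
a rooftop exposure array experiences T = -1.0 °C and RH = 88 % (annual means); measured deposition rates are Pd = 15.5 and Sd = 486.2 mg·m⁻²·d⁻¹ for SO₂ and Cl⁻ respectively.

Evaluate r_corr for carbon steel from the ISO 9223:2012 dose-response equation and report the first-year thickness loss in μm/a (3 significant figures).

r_corr = 91.1 μm/a

carbon steel: T≤10 °C ⇒ hinge +0.150·(-1.0−10) = -1.6500
  sulphur-dioxide contribution → 8.217 μm/a
  chloride contribution → 82.84 μm/a
  ⇒ r_corr(carbon steel) = 91.06 μm/a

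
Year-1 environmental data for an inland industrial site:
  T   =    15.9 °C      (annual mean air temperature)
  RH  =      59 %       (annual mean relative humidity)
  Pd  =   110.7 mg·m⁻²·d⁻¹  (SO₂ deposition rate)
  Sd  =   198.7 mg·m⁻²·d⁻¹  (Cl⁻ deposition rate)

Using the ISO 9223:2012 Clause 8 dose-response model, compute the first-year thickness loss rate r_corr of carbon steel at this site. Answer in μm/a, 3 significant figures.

carbon steel: temperature factor f = -0.054·(5.9) = -0.3186
  sulphur-dioxide contribution → 48.42 μm/a
  chloride contribution → 35.91 μm/a
  total first-year rate 84.33 μm/a

r_corr = 84.3 μm/a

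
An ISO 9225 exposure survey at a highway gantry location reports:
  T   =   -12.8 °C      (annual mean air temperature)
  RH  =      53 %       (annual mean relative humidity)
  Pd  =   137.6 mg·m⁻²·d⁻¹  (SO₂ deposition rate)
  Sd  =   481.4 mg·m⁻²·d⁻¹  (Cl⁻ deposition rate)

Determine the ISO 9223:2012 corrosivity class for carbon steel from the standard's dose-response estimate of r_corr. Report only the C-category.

C2

carbon steel: temperature factor f = +0.150·(-22.8) = -3.4200
  sulphur-dioxide contribution → 2.163 μm/a
  chloride contribution → 16.18 μm/a
  total first-year rate 18.34 μm/a
ISO 9223 Table 2 (carbon steel): 1.3 < 18.3 ≤ 25 μm/a ⇒ C2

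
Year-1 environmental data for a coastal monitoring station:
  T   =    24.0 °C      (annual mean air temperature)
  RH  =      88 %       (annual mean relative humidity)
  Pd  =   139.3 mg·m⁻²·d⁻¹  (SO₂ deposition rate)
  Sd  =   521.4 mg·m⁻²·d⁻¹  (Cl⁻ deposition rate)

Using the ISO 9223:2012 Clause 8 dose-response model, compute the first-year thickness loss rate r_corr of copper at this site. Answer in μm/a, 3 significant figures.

copper: temperature factor f = -0.080·(14.0) = -1.1200
  sulphur-dioxide contribution → 1.122 μm/a
  chloride contribution → 4.275 μm/a
  ⇒ r_corr(copper) = 5.397 μm/a

r_corr = 5.40 μm/a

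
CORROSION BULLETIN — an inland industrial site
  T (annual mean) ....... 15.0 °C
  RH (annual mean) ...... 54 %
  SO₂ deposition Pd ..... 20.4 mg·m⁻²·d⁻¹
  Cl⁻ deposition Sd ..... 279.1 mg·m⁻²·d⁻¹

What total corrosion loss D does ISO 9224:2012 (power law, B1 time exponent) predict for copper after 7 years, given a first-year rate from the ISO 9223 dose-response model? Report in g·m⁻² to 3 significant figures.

D(7) = 28.6 g·m⁻²

copper: f(T) = -0.080·(T−10) [T>10 °C] = -0.4000
  Pd branch = 0.0053·Pd^0.26·e^(0.059·RH+f) = 0.1882 μm/a
  Sd branch = 0.01025·Sd^0.27·e^(0.036·RH+0.049·T) = 0.6832 μm/a
  sum: 0.1882 + 0.6832 → r_corr = 0.8715 μm/a
Long-term exponent b (ISO 9224 Table 2, B1) = 0.667
  D(7) = 0.8715 × 7^0.667 = 0.8715 × 3.662 = 3.191 μm
  Mass loss = 3.191 μm × 8.96 g/cm³ = 28.59 g·m⁻²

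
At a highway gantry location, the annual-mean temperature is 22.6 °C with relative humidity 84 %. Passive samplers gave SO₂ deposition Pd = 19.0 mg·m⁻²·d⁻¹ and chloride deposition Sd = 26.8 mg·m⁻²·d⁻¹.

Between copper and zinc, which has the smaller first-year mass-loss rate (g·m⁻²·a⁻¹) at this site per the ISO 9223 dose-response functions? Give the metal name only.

zinc

copper: T>10 °C ⇒ hinge -0.080·(22.6−10) = -1.0080
  sulphur-dioxide contribution → 0.5907 μm/a
  chloride contribution → 1.551 μm/a
  total first-year rate 2.142 μm/a
  mass loss = 2.142 μm/a × 8.96 g/cm³ = 19.19 g·m⁻²·a⁻¹
zinc: temperature factor f = -0.071·(12.6) = -0.8946
  sulphur-dioxide contribution → 0.918 μm/a
  chloride contribution → 1.525 μm/a
  total first-year rate 2.443 μm/a
  mass loss = 2.443 μm/a × 7.14 g/cm³ = 17.44 g·m⁻²·a⁻¹
Ordering by g·m⁻²·a⁻¹: copper (19.2) > zinc (17.4)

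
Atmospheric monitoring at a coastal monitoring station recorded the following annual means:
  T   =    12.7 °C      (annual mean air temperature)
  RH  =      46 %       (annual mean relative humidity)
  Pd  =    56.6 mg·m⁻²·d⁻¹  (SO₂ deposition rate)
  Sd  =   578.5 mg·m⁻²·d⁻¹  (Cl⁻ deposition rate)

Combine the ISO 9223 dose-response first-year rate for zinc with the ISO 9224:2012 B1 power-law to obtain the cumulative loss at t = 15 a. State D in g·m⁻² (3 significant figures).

zinc: f(T) = -0.071·(T−10) [T>10 °C] = -0.1917
  sulphur-dioxide contribution → 0.5218 μm/a
  chloride contribution → 2.794 μm/a
  total first-year rate 3.316 μm/a
ISO 9224: D(t) = r_corr · t^b with b = 0.813 (zinc, B1)
  D(15) = 3.316 × 15^0.813 = 3.316 × 9.04 = 29.97 μm
  Mass loss = 29.97 μm × 7.14 g/cm³ = 214 g·m⁻²

D(15) = 214 g·m⁻²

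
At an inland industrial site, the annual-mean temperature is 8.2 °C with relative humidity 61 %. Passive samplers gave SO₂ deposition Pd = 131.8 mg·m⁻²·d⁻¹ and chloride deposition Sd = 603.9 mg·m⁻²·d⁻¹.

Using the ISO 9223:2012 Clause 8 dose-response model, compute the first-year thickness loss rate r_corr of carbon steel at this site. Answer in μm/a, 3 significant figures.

carbon steel: T≤10 °C ⇒ hinge +0.150·(8.2−10) = -0.2700
  sulphur-dioxide contribution → 57.93 μm/a
  chloride contribution → 56.17 μm/a
  ⇒ r_corr(carbon steel) = 114.1 μm/a

r_corr = 114 μm/a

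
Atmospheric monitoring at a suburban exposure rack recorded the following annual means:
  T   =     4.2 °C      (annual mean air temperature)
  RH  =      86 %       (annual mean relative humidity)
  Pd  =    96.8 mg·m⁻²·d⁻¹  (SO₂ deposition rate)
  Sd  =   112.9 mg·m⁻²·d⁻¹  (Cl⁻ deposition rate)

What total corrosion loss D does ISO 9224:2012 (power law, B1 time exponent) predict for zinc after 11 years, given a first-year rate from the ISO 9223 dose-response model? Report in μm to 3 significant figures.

zinc: f(T) = +0.038·(T−10) [T≤10 °C] = -0.2204
  SO₂ term: 0.0129·96.8^0.44·exp(0.046·86-0.2204) = 4.043
  Cl⁻ term: 0.0175·112.9^0.57·exp(0.008·86+0.085·4.2) = 0.7361
  r_corr = 4.043 + 0.7361 = 4.779 μm/a
Long-term exponent b (ISO 9224 Table 2, B1) = 0.813
  D(11) = 4.779 × 11^0.813 = 4.779 × 7.025 = 33.57 μm

D(11) = 33.6 μm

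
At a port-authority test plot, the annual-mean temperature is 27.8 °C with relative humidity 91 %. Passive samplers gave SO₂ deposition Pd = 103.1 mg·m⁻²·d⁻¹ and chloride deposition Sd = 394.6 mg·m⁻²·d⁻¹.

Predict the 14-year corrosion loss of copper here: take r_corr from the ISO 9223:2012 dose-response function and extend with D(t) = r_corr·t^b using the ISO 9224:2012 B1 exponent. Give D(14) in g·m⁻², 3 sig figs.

copper: f(T) = -0.080·(T−10) [T>10 °C] = -1.4240
  sulphur-dioxide contribution → 0.9141 μm/a
  chloride contribution → 5.321 μm/a
  ⇒ r_corr(copper) = 6.236 μm/a
ISO 9224: D(t) = r_corr · t^b with b = 0.667 (copper, B1)
  D(14) = 6.236 × 14^0.667 = 6.236 × 5.814 = 36.25 μm
  Mass loss = 36.25 μm × 8.96 g/cm³ = 324.8 g·m⁻²

D(14) = 325 g·m⁻²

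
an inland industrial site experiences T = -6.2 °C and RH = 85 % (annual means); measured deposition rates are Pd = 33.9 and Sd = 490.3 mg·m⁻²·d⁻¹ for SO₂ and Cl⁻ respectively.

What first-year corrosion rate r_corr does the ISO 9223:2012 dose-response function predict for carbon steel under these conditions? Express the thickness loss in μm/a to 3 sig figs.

carbon steel: temperature factor f = +0.150·(-16.2) = -2.4300
  Pd branch = 1.77·Pd^0.52·e^(0.02·RH+f) = 5.329 μm/a
  Cl⁻ term: 0.102·490.3^0.62·exp(0.033·85+0.04·-6.2) = 61.26
  r_corr = 5.329 + 61.26 = 66.59 μm/a

r_corr = 66.6 μm/a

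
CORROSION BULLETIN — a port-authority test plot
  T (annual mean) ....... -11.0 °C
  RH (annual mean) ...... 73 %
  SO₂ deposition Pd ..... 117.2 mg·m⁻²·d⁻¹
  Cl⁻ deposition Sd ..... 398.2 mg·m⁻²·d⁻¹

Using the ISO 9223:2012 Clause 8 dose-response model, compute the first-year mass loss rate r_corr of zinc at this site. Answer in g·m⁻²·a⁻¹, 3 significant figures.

zinc: temperature factor f = +0.038·(-21.0) = -0.7980
  SO₂ term: 0.0129·117.2^0.44·exp(0.046·73-0.7980) = 1.357
  Sd branch = 0.0175·Sd^0.57·e^(0.008·RH+0.085·T) = 0.3738 μm/a
  sum: 1.357 + 0.3738 → r_corr = 1.731 μm/a
Convert to mass loss: 1.731 μm/a × 7.14 g/cm³ = 12.36 g·m⁻²·a⁻¹

r_corr = 12.4 g·m⁻²·a⁻¹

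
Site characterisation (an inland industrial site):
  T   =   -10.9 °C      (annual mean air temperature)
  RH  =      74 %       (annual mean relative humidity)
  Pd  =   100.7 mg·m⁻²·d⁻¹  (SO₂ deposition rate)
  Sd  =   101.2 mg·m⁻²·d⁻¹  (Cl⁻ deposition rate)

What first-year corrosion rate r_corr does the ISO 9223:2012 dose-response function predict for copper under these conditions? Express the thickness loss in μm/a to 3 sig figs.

r_corr = 0.399 μm/a

copper: f(T) = +0.126·(T−10) [T≤10 °C] = -2.6334
  SO₂ term: 0.0053·100.7^0.26·exp(0.059·74-2.6334) = 0.09943
  Cl⁻ term: 0.01025·101.2^0.27·exp(0.036·74+0.049·-10.9) = 0.3
  r_corr = 0.09943 + 0.3 = 0.3994 μm/a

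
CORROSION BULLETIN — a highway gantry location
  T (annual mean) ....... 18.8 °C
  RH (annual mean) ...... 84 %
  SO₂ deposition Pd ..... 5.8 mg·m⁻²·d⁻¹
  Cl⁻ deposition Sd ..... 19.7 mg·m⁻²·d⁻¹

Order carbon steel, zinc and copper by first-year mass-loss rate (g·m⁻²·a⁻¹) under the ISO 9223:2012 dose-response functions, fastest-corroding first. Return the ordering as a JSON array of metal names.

["carbon steel", "copper", "zinc"]

carbon steel: T>10 °C ⇒ hinge -0.054·(18.8−10) = -0.4752
  sulphur-dioxide contribution → 14.73 μm/a
  chloride contribution → 21.96 μm/a
  ⇒ r_corr(carbon steel) = 36.69 μm/a
  mass loss = 36.69 μm/a × 7.85 g/cm³ = 288 g·m⁻²·a⁻¹
zinc: temperature factor f = -0.071·(8.8) = -0.6248
  sulphur-dioxide contribution → 0.7133 μm/a
  chloride contribution → 0.9263 μm/a
  ⇒ r_corr(zinc) = 1.64 μm/a
  mass loss = 1.64 μm/a × 7.14 g/cm³ = 11.71 g·m⁻²·a⁻¹
copper: temperature factor f = -0.080·(8.8) = -0.7040
  sulphur-dioxide contribution → 0.588 μm/a
  chloride contribution → 1.185 μm/a
  total first-year rate 1.773 μm/a
  mass loss = 1.773 μm/a × 8.96 g/cm³ = 15.88 g·m⁻²·a⁻¹
Ordering by g·m⁻²·a⁻¹: carbon steel (288) > copper (15.9) > zinc (11.7)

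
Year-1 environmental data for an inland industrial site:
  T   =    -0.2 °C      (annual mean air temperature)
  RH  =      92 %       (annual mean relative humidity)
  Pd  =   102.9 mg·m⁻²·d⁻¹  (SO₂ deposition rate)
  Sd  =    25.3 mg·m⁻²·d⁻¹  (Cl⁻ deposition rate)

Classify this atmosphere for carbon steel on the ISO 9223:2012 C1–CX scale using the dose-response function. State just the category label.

carbon steel: temperature factor f = +0.150·(-10.2) = -1.5300
  Pd branch = 1.77·Pd^0.52·e^(0.02·RH+f) = 26.86 μm/a
  Sd branch = 0.102·Sd^0.62·e^(0.033·RH+0.04·T) = 15.62 μm/a
  sum: 26.86 + 15.62 → r_corr = 42.47 μm/a
ISO 9223 Table 2 (carbon steel): 25 < 42.5 ≤ 50 μm/a ⇒ C3

C3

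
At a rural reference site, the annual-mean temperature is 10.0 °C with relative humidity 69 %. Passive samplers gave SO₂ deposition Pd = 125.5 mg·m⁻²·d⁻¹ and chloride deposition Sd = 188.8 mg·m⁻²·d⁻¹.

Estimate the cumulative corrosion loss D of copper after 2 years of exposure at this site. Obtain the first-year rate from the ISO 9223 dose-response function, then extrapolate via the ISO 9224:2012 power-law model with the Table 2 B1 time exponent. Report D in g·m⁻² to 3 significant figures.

D(2) = 27.3 g·m⁻²

copper: f(T) = +0.126·(T−10) [T≤10 °C] = +0.0000
  sulphur-dioxide contribution → 1.091 μm/a
  chloride contribution → 0.8257 μm/a
  ⇒ r_corr(copper) = 1.917 μm/a
ISO 9224: D(t) = r_corr · t^b with b = 0.667 (copper, B1)
  D(2) = 1.917 × 2^0.667 = 1.917 × 1.588 = 3.044 μm
  Mass loss = 3.044 μm × 8.96 g/cm³ = 27.27 g·m⁻²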